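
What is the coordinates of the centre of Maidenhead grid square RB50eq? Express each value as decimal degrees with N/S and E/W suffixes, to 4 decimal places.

Field R=17, B=1: +17·20° lon, +1·10° lat → SW at lon 160°, lat -80°.
Square 5, 0: +5·2° lon, +0·1° lat → SW at lon 170°, lat -80°.
Subsquare e=4, q=16: +4·0.0833333° lon, +16·0.0416667° lat → SW at lon 170.333°, lat -79.3333°.
Cell spans 0.0833333° lon × 0.0416667° lat. Centre is SW corner plus half of each.
latitude 79.3125° S, longitude 170.3750° E.

79.3125° S, 170.3750° E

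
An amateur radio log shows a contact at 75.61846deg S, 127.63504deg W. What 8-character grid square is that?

CB64ej31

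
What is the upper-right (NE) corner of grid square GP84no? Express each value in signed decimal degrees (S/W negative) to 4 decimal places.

64.6250, -42.8333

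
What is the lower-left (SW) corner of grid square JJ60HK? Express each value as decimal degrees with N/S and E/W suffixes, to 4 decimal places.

0.4167° N, 12.5833° E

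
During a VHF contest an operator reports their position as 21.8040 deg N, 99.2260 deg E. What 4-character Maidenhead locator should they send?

Add 180° to longitude and 90° to latitude: 279.23, 111.80.
Field: 279.23/20 → 13 → N, 111.80/10 → 11 → L; chars NL.
Square: 19.23/2 → 9, 1.80/1 → 1; chars 91.

NL91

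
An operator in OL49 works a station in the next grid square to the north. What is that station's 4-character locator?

Latitude square 9; +1 → 10, wraps to 0, carry into field.
Latitude field L = 11; +1 → 12 = M.
The longitude characters are unchanged.

OM40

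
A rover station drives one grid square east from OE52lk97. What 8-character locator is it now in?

OE52mk07

Longitude extended square 9; +1 → 10, wraps to 0, carry into subsquare.
Longitude subsquare l = 11; +1 → 12 = m.
The latitude characters are unchanged.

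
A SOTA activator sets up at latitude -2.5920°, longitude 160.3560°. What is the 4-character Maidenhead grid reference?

Offset from 180°W / 90°S: lon 340.36°, lat 87.41°.
Field: lon ⌊340.36/20⌋ = 17 → R; lat ⌊87.41/10⌋ = 8 → I.
Square: lon ⌊0.36/2⌋ = 0; lat ⌊7.41/1⌋ = 7.

RI07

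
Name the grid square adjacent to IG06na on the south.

Latitude subsquare a = 0; −1 → -1, wraps to 23 = x, carry into square.
Latitude square 6; −1 → 5.
The longitude characters are unchanged.

IG05nx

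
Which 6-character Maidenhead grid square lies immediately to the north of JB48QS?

JB48qt

Latitude subsquare s = 18; +1 → 19 = t.
The longitude characters are unchanged.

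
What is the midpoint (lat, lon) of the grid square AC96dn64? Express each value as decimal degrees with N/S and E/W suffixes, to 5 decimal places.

63.43958° S, 161.69583° W

Field A=0, C=2: +0·20° lon, +2·10° lat → SW at lon -180°, lat -70°.
Square 9, 6: +9·2° lon, +6·1° lat → SW at lon -162°, lat -64°.
Subsquare d=3, n=13: +3·0.0833333° lon, +13·0.0416667° lat → SW at lon -161.75°, lat -63.4583°.
Extended square 6, 4: +6·0.00833333° lon, +4·0.00416667° lat → SW at lon -161.7°, lat -63.4417°.
Cell spans 0.00833333° lon × 0.00416667° lat. Centre is SW corner plus half of each.
latitude 63.43958° S, longitude 161.69583° W.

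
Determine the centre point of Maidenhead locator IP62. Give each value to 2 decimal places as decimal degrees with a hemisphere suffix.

Field I=8, P=15: +8·20° lon, +15·10° lat → SW at lon -20°, lat 60°.
Square 6, 2: +6·2° lon, +2·1° lat → SW at lon -8°, lat 62°.
Cell spans 2° lon × 1° lat. Centre is SW corner plus half of each.
latitude 62.50° N, longitude 7.00° W.

62.50° N, 7.00° W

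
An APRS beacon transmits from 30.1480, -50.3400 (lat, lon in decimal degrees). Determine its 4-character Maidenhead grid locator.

Shift to the Maidenhead origin (180°W, 90°S): lon 129.66, lat 120.15.
Field (20°×10°, letters A–R): lon ⌊129.66/20⌋ = 6 → G; lat ⌊120.15/10⌋ = 12 → M.
Square (2°×1°, digits 0–9): lon ⌊9.66/2⌋ = 4; lat ⌊0.15/1⌋ = 0.

GM40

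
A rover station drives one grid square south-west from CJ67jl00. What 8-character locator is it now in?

CJ67ik99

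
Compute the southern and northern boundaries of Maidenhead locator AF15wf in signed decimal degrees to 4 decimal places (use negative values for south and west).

Field A=0, F=5: +0·20° lon, +5·10° lat → SW at lon -180°, lat -40°.
Square 1, 5: +1·2° lon, +5·1° lat → SW at lon -178°, lat -35°.
Subsquare w=22, f=5: +22·0.0833333° lon, +5·0.0416667° lat → SW at lon -176.167°, lat -34.7917°.
Cell spans 0.0833333° lon × 0.0416667° lat.
south -34.7917, north -34.7500.

-34.7917, -34.7500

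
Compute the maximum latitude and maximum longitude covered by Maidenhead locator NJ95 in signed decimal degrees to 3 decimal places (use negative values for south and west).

6.000, 100.000

Field N=13, J=9: +13·20° lon, +9·10° lat → SW at lon 80°, lat 0°.
Square 9, 5: +9·2° lon, +5·1° lat → SW at lon 98°, lat 5°.
Cell spans 2° lon × 1° lat. NE corner is SW corner plus one full cell.
latitude 6.000, longitude 100.000.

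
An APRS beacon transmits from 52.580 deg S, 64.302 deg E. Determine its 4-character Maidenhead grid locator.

Offset from 180°W / 90°S: lon 244.30°, lat 37.42°.
Field: lon ⌊244.30/20⌋ = 12 → M; lat ⌊37.42/10⌋ = 3 → D.
Square: lon ⌊4.30/2⌋ = 2; lat ⌊7.42/1⌋ = 7.

MD27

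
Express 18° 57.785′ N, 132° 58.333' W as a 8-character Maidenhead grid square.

CK38mx31

Offset from 180°W / 90°S: lon 47.02778°, lat 108.96308°.
Field: 47.02778/20 → 2 → C, 108.96308/10 → 10 → K; chars CK.
Square: 7.02778/2 → 3, 8.96308/1 → 8; chars 38.
Subsquare: 1.02778/0.0833333 → 12 → m, 0.96308/0.0416667 → 23 → x; chars mx.
Extended square: 0.02778/0.00833333 → 3, 0.00475/0.00416667 → 1; chars 31.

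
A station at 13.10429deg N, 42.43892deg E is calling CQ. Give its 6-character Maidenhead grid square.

Offset from 180°W / 90°S: lon 222.4389°, lat 103.1043°.
Field (20°×10°, letters A–R): 222.4389/20 → 11 → L, 103.1043/10 → 10 → K; chars LK.
Square (2°×1°, digits 0–9): 2.4389/2 → 1, 3.1043/1 → 3; chars 13.
Subsquare (5′×2.5′, letters a–x): 0.4389/0.0833333 → 5 → f, 0.1043/0.0416667 → 2 → c; chars fc.

LK13fc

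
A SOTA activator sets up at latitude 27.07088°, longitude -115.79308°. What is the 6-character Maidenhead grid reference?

DL27cb

Offset from 180°W / 90°S: lon 64.2069°, lat 117.0709°.
Field (20°×10°, letters A–R): lon ⌊64.2069/20⌋ = 3 → D; lat ⌊117.0709/10⌋ = 11 → L.
Square (2°×1°, digits 0–9): lon ⌊4.2069/2⌋ = 2; lat ⌊7.0709/1⌋ = 7.
Subsquare (5′×2.5′, letters a–x): lon ⌊0.2069/0.0833333⌋ = 2 → c; lat ⌊0.0709/0.0416667⌋ = 1 → b.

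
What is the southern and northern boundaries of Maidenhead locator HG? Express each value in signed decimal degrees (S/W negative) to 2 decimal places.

-30.00, -20.00

Field H=7, G=6: +7·20° lon, +6·10° lat → SW at lon -40°, lat -30°.
Cell spans 20° lon × 10° lat.
south -30.00, north -20.00.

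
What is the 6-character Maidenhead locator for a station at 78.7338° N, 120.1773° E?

PQ08cr

Shift to the Maidenhead origin (180°W, 90°S): lon 300.1773, lat 168.7338.
Field: lon ⌊300.1773/20⌋ = 15 → P; lat ⌊168.7338/10⌋ = 16 → Q.
Square: lon ⌊0.1773/2⌋ = 0; lat ⌊8.7338/1⌋ = 8.
Subsquare: lon ⌊0.1773/0.0833333⌋ = 2 → c; lat ⌊0.7338/0.0416667⌋ = 17 → r.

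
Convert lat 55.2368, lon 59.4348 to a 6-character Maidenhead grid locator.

LO95rf

Add 180° to longitude and 90° to latitude: 239.4348, 145.2368.
Field: lon ⌊239.4348/20⌋ = 11 → L; lat ⌊145.2368/10⌋ = 14 → O.
Square: lon ⌊19.4348/2⌋ = 9; lat ⌊5.2368/1⌋ = 5.
Subsquare: lon ⌊1.4348/0.0833333⌋ = 17 → r; lat ⌊0.2368/0.0416667⌋ = 5 → f.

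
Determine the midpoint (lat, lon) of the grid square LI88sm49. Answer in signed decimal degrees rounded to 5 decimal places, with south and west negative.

-1.46042, 57.53750

Field L=11, I=8: +11·20° lon, +8·10° lat → SW at lon 40°, lat -10°.
Square 8, 8: +8·2° lon, +8·1° lat → SW at lon 56°, lat -2°.
Subsquare s=18, m=12: +18·0.0833333° lon, +12·0.0416667° lat → SW at lon 57.5°, lat -1.5°.
Extended square 4, 9: +4·0.00833333° lon, +9·0.00416667° lat → SW at lon 57.5333°, lat -1.4625°.
Cell spans 0.00833333° lon × 0.00416667° lat. Centre is SW corner plus half of each.
latitude -1.46042, longitude 57.53750.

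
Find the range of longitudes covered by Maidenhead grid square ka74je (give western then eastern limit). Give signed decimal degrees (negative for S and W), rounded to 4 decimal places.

34.7500, 34.8333

Field K=10, A=0: +10·20° lon, +0·10° lat → SW at lon 20°, lat -90°.
Square 7, 4: +7·2° lon, +4·1° lat → SW at lon 34°, lat -86°.
Subsquare j=9, e=4: +9·0.0833333° lon, +4·0.0416667° lat → SW at lon 34.75°, lat -85.8333°.
Cell spans 0.0833333° lon × 0.0416667° lat.
west 34.7500, east 34.8333.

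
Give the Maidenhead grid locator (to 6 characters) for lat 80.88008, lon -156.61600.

Offset from 180°W / 90°S: lon 23.3840°, lat 170.8801°.
Field: 23.3840/20 → 1 → B, 170.8801/10 → 17 → R; chars BR.
Square: 3.3840/2 → 1, 0.8801/1 → 0; chars 10.
Subsquare: 1.3840/0.0833333 → 16 → q, 0.8801/0.0416667 → 21 → v; chars qv.

BR10qv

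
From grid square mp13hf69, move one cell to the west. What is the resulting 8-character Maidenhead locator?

Longitude extended square 6; −1 → 5.
The latitude characters are unchanged.

MP13hf59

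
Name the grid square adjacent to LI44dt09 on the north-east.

LI44du10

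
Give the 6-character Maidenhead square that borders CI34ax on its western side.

CI24xx

Longitude subsquare a = 0; −1 → -1, wraps to 23 = x, carry into square.
Longitude square 3; −1 → 2.
The latitude characters are unchanged.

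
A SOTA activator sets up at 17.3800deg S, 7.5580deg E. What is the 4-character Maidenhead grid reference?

Shift to the Maidenhead origin (180°W, 90°S): lon 187.56, lat 72.62.
Field: lon ⌊187.56/20⌋ = 9 → J; lat ⌊72.62/10⌋ = 7 → H.
Square: lon ⌊7.56/2⌋ = 3; lat ⌊2.62/1⌋ = 2.

JH32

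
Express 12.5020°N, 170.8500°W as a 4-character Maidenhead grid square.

AK42

Shift to the Maidenhead origin (180°W, 90°S): lon 9.15, lat 102.50.
Field (20°×10°, letters A–R): 9.15/20 → 0 → A, 102.50/10 → 10 → K; chars AK.
Square (2°×1°, digits 0–9): 9.15/2 → 4, 2.50/1 → 2; chars 42.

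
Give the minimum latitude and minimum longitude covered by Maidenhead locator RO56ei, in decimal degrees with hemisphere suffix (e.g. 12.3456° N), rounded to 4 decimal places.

56.3333° N, 170.3333° E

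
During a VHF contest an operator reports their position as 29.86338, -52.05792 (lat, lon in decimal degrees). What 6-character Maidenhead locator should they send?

Add 180° to longitude and 90° to latitude: 127.9421, 119.8634.
Field: lon ⌊127.9421/20⌋ = 6 → G; lat ⌊119.8634/10⌋ = 11 → L.
Square: lon ⌊7.9421/2⌋ = 3; lat ⌊9.8634/1⌋ = 9.
Subsquare: lon ⌊1.9421/0.0833333⌋ = 23 → x; lat ⌊0.8634/0.0416667⌋ = 20 → u.

GL39xu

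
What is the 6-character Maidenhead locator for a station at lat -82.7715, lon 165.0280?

Add 180° to longitude and 90° to latitude: 345.0280, 7.2285.
Field: 345.0280/20 → 17 → R, 7.2285/10 → 0 → A; chars RA.
Square: 5.0280/2 → 2, 7.2285/1 → 7; chars 27.
Subsquare: 1.0280/0.0833333 → 12 → m, 0.2285/0.0416667 → 5 → f; chars mf.

RA27mf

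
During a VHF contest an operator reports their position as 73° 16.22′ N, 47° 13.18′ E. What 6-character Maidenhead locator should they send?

Shift to the Maidenhead origin (180°W, 90°S): lon 227.2197, lat 163.2703.
Field: 227.2197/20 → 11 → L, 163.2703/10 → 16 → Q; chars LQ.
Square: 7.2197/2 → 3, 3.2703/1 → 3; chars 33.
Subsquare: 1.2197/0.0833333 → 14 → o, 0.2703/0.0416667 → 6 → g; chars og.

LQ33og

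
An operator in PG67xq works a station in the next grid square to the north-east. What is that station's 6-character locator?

PG77ar

Longitude subsquare x = 23; +1 → 24, wraps to 0 = a, carry into square.
Longitude square 6; +1 → 7.
Latitude subsquare q = 16; +1 → 17 = r.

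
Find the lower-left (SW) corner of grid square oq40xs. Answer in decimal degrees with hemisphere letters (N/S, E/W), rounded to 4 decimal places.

70.7500° N, 109.9167° E

Field O=14, Q=16: +14·20° lon, +16·10° lat → SW at lon 100°, lat 70°.
Square 4, 0: +4·2° lon, +0·1° lat → SW at lon 108°, lat 70°.
Subsquare x=23, s=18: +23·0.0833333° lon, +18·0.0416667° lat → SW at lon 109.917°, lat 70.75°.
latitude 70.7500° N, longitude 109.9167° E.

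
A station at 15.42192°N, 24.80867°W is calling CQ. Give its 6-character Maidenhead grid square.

HK75ok

Add 180° to longitude and 90° to latitude: 155.1913, 105.4219.
Field: 155.1913/20 → 7 → H, 105.4219/10 → 10 → K; chars HK.
Square: 15.1913/2 → 7, 5.4219/1 → 5; chars 75.
Subsquare: 1.1913/0.0833333 → 14 → o, 0.4219/0.0416667 → 10 → k; chars ok.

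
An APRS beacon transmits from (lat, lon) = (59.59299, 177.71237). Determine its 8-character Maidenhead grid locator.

RO89uo52

Add 180° to longitude and 90° to latitude: 357.71237, 149.59299.
Field: 357.71237/20 → 17 → R, 149.59299/10 → 14 → O; chars RO.
Square: 17.71237/2 → 8, 9.59299/1 → 9; chars 89.
Subsquare: 1.71237/0.0833333 → 20 → u, 0.59299/0.0416667 → 14 → o; chars uo.
Extended square: 0.04570/0.00833333 → 5, 0.00966/0.00416667 → 2; chars 52.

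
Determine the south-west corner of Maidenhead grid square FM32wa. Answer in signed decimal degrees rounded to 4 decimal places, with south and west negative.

Field F=5, M=12: +5·20° lon, +12·10° lat → SW at lon -80°, lat 30°.
Square 3, 2: +3·2° lon, +2·1° lat → SW at lon -74°, lat 32°.
Subsquare w=22, a=0: +22·0.0833333° lon, +0·0.0416667° lat → SW at lon -72.1667°, lat 32°.
latitude 32.0000, longitude -72.1667.

32.0000, -72.1667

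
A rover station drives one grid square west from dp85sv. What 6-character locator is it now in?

DP85rv

Longitude subsquare s = 18; −1 → 17 = r.
The latitude characters are unchanged.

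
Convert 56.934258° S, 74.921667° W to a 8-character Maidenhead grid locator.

FD23mb95

Shift to the Maidenhead origin (180°W, 90°S): lon 105.07833, lat 33.06574.
Field: lon ⌊105.07833/20⌋ = 5 → F; lat ⌊33.06574/10⌋ = 3 → D.
Square: lon ⌊5.07833/2⌋ = 2; lat ⌊3.06574/1⌋ = 3.
Subsquare: lon ⌊1.07833/0.0833333⌋ = 12 → m; lat ⌊0.06574/0.0416667⌋ = 1 → b.
Extended square: lon ⌊0.07833/0.00833333⌋ = 9; lat ⌊0.02408/0.00416667⌋ = 5.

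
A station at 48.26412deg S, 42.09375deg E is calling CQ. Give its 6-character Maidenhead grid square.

Shift to the Maidenhead origin (180°W, 90°S): lon 222.0938, lat 41.7359.
Field: 222.0938/20 → 11 → L, 41.7359/10 → 4 → E; chars LE.
Square: 2.0938/2 → 1, 1.7359/1 → 1; chars 11.
Subsquare: 0.0938/0.0833333 → 1 → b, 0.7359/0.0416667 → 17 → r; chars br.

LE11br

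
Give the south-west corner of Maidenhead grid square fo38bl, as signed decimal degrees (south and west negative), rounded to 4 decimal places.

Field F=5, O=14: +5·20° lon, +14·10° lat → SW at lon -80°, lat 50°.
Square 3, 8: +3·2° lon, +8·1° lat → SW at lon -74°, lat 58°.
Subsquare b=1, l=11: +1·0.0833333° lon, +11·0.0416667° lat → SW at lon -73.9167°, lat 58.4583°.
latitude 58.4583, longitude -73.9167.

58.4583, -73.9167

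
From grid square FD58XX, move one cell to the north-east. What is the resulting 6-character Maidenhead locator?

Longitude subsquare x = 23; +1 → 24, wraps to 0 = a, carry into square.
Longitude square 5; +1 → 6.
Latitude subsquare x = 23; +1 → 24, wraps to 0 = a, carry into square.
Latitude square 8; +1 → 9.

FD69aa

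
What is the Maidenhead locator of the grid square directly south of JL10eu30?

JL10et39

Latitude extended square 0; −1 → -1, wraps to 9, carry into subsquare.
Latitude subsquare u = 20; −1 → 19 = t.
The longitude characters are unchanged.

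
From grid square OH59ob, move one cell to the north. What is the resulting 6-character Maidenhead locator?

Latitude subsquare b = 1; +1 → 2 = c.
The longitude characters are unchanged.

OH59oc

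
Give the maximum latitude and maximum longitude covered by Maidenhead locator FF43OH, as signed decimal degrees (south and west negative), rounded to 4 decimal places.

Field F=5, F=5: +5·20° lon, +5·10° lat → SW at lon -80°, lat -40°.
Square 4, 3: +4·2° lon, +3·1° lat → SW at lon -72°, lat -37°.
Subsquare o=14, h=7: +14·0.0833333° lon, +7·0.0416667° lat → SW at lon -70.8333°, lat -36.7083°.
Cell spans 0.0833333° lon × 0.0416667° lat. NE corner is SW corner plus one full cell.
latitude -36.6667, longitude -70.7500.

-36.6667, -70.7500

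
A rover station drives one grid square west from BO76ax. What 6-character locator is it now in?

Longitude subsquare a = 0; −1 → -1, wraps to 23 = x, carry into square.
Longitude square 7; −1 → 6.
The latitude characters are unchanged.

BO66xx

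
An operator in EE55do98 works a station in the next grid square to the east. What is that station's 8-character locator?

EE55eo08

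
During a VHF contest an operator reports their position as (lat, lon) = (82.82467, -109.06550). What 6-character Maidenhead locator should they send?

Shift to the Maidenhead origin (180°W, 90°S): lon 70.9345, lat 172.8247.
Field: 70.9345/20 → 3 → D, 172.8247/10 → 17 → R; chars DR.
Square: 10.9345/2 → 5, 2.8247/1 → 2; chars 52.
Subsquare: 0.9345/0.0833333 → 11 → l, 0.8247/0.0416667 → 19 → t; chars lt.

DR52lt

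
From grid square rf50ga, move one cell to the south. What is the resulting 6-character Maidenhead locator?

RE59gx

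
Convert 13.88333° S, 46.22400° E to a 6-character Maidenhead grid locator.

LH36cc

Shift to the Maidenhead origin (180°W, 90°S): lon 226.2240, lat 76.1167.
Field: 226.2240/20 → 11 → L, 76.1167/10 → 7 → H; chars LH.
Square: 6.2240/2 → 3, 6.1167/1 → 6; chars 36.
Subsquare: 0.2240/0.0833333 → 2 → c, 0.1167/0.0416667 → 2 → c; chars cc.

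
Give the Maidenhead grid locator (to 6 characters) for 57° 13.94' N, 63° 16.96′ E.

Shift to the Maidenhead origin (180°W, 90°S): lon 243.2827, lat 147.2323.
Field (20°×10°, letters A–R): 243.2827/20 → 12 → M, 147.2323/10 → 14 → O; chars MO.
Square (2°×1°, digits 0–9): 3.2827/2 → 1, 7.2323/1 → 7; chars 17.
Subsquare (5′×2.5′, letters a–x): 1.2827/0.0833333 → 15 → p, 0.2323/0.0416667 → 5 → f; chars pf.

MO17pf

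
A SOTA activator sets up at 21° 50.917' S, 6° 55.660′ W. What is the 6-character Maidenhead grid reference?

IG68md

Add 180° to longitude and 90° to latitude: 173.0723, 68.1514.
Field (20°×10°, letters A–R): lon ⌊173.0723/20⌋ = 8 → I; lat ⌊68.1514/10⌋ = 6 → G.
Square (2°×1°, digits 0–9): lon ⌊13.0723/2⌋ = 6; lat ⌊8.1514/1⌋ = 8.
Subsquare (5′×2.5′, letters a–x): lon ⌊1.0723/0.0833333⌋ = 12 → m; lat ⌊0.1514/0.0416667⌋ = 3 → d.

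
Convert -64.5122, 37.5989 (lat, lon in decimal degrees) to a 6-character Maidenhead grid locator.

KC85tl

Add 180° to longitude and 90° to latitude: 217.5989, 25.4878.
Field (20°×10°, letters A–R): lon ⌊217.5989/20⌋ = 10 → K; lat ⌊25.4878/10⌋ = 2 → C.
Square (2°×1°, digits 0–9): lon ⌊17.5989/2⌋ = 8; lat ⌊5.4878/1⌋ = 5.
Subsquare (5′×2.5′, letters a–x): lon ⌊1.5989/0.0833333⌋ = 19 → t; lat ⌊0.4878/0.0416667⌋ = 11 → l.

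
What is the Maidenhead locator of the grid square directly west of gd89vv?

GD89uv

Longitude subsquare v = 21; −1 → 20 = u.
The latitude characters are unchanged.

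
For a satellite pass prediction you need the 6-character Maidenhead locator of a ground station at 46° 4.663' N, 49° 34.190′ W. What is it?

GN56fb

Offset from 180°W / 90°S: lon 130.4302°, lat 136.0777°.
Field: 130.4302/20 → 6 → G, 136.0777/10 → 13 → N; chars GN.
Square: 10.4302/2 → 5, 6.0777/1 → 6; chars 56.
Subsquare: 0.4302/0.0833333 → 5 → f, 0.0777/0.0416667 → 1 → b; chars fb.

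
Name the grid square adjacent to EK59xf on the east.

EK69af

Longitude subsquare x = 23; +1 → 24, wraps to 0 = a, carry into square.
Longitude square 5; +1 → 6.
The latitude characters are unchanged.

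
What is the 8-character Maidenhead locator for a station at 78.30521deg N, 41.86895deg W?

GQ98bh53

Shift to the Maidenhead origin (180°W, 90°S): lon 138.13105, lat 168.30521.
Field (20°×10°, letters A–R): 138.13105/20 → 6 → G, 168.30521/10 → 16 → Q; chars GQ.
Square (2°×1°, digits 0–9): 18.13105/2 → 9, 8.30521/1 → 8; chars 98.
Subsquare (5′×2.5′, letters a–x): 0.13105/0.0833333 → 1 → b, 0.30521/0.0416667 → 7 → h; chars bh.
Extended square (30″×15″, digits 0–9): 0.04772/0.00833333 → 5, 0.01354/0.00416667 → 3; chars 53.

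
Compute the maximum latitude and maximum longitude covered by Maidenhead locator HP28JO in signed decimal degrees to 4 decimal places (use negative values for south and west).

Field H=7, P=15: +7·20° lon, +15·10° lat → SW at lon -40°, lat 60°.
Square 2, 8: +2·2° lon, +8·1° lat → SW at lon -36°, lat 68°.
Subsquare j=9, o=14: +9·0.0833333° lon, +14·0.0416667° lat → SW at lon -35.25°, lat 68.5833°.
Cell spans 0.0833333° lon × 0.0416667° lat. NE corner is SW corner plus one full cell.
latitude 68.6250, longitude -35.1667.

68.6250, -35.1667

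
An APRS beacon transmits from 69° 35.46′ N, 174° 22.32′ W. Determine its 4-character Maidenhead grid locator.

AP29

Shift to the Maidenhead origin (180°W, 90°S): lon 5.63, lat 159.59.
Field: 5.63/20 → 0 → A, 159.59/10 → 15 → P; chars AP.
Square: 5.63/2 → 2, 9.59/1 → 9; chars 29.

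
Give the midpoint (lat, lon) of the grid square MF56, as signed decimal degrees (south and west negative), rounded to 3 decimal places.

Field M=12, F=5: +12·20° lon, +5·10° lat → SW at lon 60°, lat -40°.
Square 5, 6: +5·2° lon, +6·1° lat → SW at lon 70°, lat -34°.
Cell spans 2° lon × 1° lat. Centre is SW corner plus half of each.
latitude -33.500, longitude 71.000.

-33.500, 71.000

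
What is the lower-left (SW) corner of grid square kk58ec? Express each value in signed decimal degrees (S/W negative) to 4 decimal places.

18.0833, 30.3333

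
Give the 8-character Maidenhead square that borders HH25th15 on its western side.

HH25th05

Longitude extended square 1; −1 → 0.
The latitude characters are unchanged.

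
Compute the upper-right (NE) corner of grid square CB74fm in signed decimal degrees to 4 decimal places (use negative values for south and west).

-75.4583, -125.5000

Field C=2, B=1: +2·20° lon, +1·10° lat → SW at lon -140°, lat -80°.
Square 7, 4: +7·2° lon, +4·1° lat → SW at lon -126°, lat -76°.
Subsquare f=5, m=12: +5·0.0833333° lon, +12·0.0416667° lat → SW at lon -125.583°, lat -75.5°.
Cell spans 0.0833333° lon × 0.0416667° lat. NE corner is SW corner plus one full cell.
latitude -75.4583, longitude -125.5000.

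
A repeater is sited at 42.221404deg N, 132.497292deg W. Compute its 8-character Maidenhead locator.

CN32sf03

Add 180° to longitude and 90° to latitude: 47.50271, 132.22140.
Field: lon ⌊47.50271/20⌋ = 2 → C; lat ⌊132.22140/10⌋ = 13 → N.
Square: lon ⌊7.50271/2⌋ = 3; lat ⌊2.22140/1⌋ = 2.
Subsquare: lon ⌊1.50271/0.0833333⌋ = 18 → s; lat ⌊0.22140/0.0416667⌋ = 5 → f.
Extended square: lon ⌊0.00271/0.00833333⌋ = 0; lat ⌊0.01307/0.00416667⌋ = 3.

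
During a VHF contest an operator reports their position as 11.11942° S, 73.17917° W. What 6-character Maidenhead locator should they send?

FH38jv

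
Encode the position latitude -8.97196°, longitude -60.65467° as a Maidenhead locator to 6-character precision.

FI91qa

Offset from 180°W / 90°S: lon 119.3453°, lat 81.0280°.
Field: 119.3453/20 → 5 → F, 81.0280/10 → 8 → I; chars FI.
Square: 19.3453/2 → 9, 1.0280/1 → 1; chars 91.
Subsquare: 1.3453/0.0833333 → 16 → q, 0.0280/0.0416667 → 0 → a; chars qa.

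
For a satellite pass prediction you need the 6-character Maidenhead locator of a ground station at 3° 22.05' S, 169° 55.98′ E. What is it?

Shift to the Maidenhead origin (180°W, 90°S): lon 349.9330, lat 86.6325.
Field (20°×10°, letters A–R): lon ⌊349.9330/20⌋ = 17 → R; lat ⌊86.6325/10⌋ = 8 → I.
Square (2°×1°, digits 0–9): lon ⌊9.9330/2⌋ = 4; lat ⌊6.6325/1⌋ = 6.
Subsquare (5′×2.5′, letters a–x): lon ⌊1.9330/0.0833333⌋ = 23 → x; lat ⌊0.6325/0.0416667⌋ = 15 → p.

RI46xp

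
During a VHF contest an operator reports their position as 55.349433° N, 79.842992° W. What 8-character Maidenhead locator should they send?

Add 180° to longitude and 90° to latitude: 100.15701, 145.34943.
Field: 100.15701/20 → 5 → F, 145.34943/10 → 14 → O; chars FO.
Square: 0.15701/2 → 0, 5.34943/1 → 5; chars 05.
Subsquare: 0.15701/0.0833333 → 1 → b, 0.34943/0.0416667 → 8 → i; chars bi.
Extended square: 0.07367/0.00833333 → 8, 0.01610/0.00416667 → 3; chars 83.

FO05bi83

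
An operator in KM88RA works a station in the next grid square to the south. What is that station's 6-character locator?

KM87rx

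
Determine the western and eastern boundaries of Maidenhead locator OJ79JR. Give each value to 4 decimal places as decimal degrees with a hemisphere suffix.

114.7500° E, 114.8333° E

Field O=14, J=9: +14·20° lon, +9·10° lat → SW at lon 100°, lat 0°.
Square 7, 9: +7·2° lon, +9·1° lat → SW at lon 114°, lat 9°.
Subsquare j=9, r=17: +9·0.0833333° lon, +17·0.0416667° lat → SW at lon 114.75°, lat 9.70833°.
Cell spans 0.0833333° lon × 0.0416667° lat.
west 114.7500° E, east 114.8333° E.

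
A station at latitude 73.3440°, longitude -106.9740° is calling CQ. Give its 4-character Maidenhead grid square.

Add 180° to longitude and 90° to latitude: 73.03, 163.34.
Field: lon ⌊73.03/20⌋ = 3 → D; lat ⌊163.34/10⌋ = 16 → Q.
Square: lon ⌊13.03/2⌋ = 6; lat ⌊3.34/1⌋ = 3.

DQ63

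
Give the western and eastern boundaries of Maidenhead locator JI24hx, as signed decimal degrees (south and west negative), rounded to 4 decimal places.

Field J=9, I=8: +9·20° lon, +8·10° lat → SW at lon 0°, lat -10°.
Square 2, 4: +2·2° lon, +4·1° lat → SW at lon 4°, lat -6°.
Subsquare h=7, x=23: +7·0.0833333° lon, +23·0.0416667° lat → SW at lon 4.58333°, lat -5.04167°.
Cell spans 0.0833333° lon × 0.0416667° lat.
west 4.5833, east 4.6667.

4.5833, 4.6667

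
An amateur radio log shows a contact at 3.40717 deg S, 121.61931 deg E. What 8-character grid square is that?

PI06to42

Offset from 180°W / 90°S: lon 301.61931°, lat 86.59283°.
Field (20°×10°, letters A–R): lon ⌊301.61931/20⌋ = 15 → P; lat ⌊86.59283/10⌋ = 8 → I.
Square (2°×1°, digits 0–9): lon ⌊1.61931/2⌋ = 0; lat ⌊6.59283/1⌋ = 6.
Subsquare (5′×2.5′, letters a–x): lon ⌊1.61931/0.0833333⌋ = 19 → t; lat ⌊0.59283/0.0416667⌋ = 14 → o.
Extended square (30″×15″, digits 0–9): lon ⌊0.03598/0.00833333⌋ = 4; lat ⌊0.00950/0.00416667⌋ = 2.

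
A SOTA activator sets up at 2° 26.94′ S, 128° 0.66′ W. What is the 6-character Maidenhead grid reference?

CI57xn

Offset from 180°W / 90°S: lon 51.9890°, lat 87.5510°.
Field (20°×10°, letters A–R): lon ⌊51.9890/20⌋ = 2 → C; lat ⌊87.5510/10⌋ = 8 → I.
Square (2°×1°, digits 0–9): lon ⌊11.9890/2⌋ = 5; lat ⌊7.5510/1⌋ = 7.
Subsquare (5′×2.5′, letters a–x): lon ⌊1.9890/0.0833333⌋ = 23 → x; lat ⌊0.5510/0.0416667⌋ = 13 → n.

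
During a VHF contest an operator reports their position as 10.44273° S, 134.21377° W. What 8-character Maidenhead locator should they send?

Offset from 180°W / 90°S: lon 45.78623°, lat 79.55727°.
Field: 45.78623/20 → 2 → C, 79.55727/10 → 7 → H; chars CH.
Square: 5.78623/2 → 2, 9.55727/1 → 9; chars 29.
Subsquare: 1.78623/0.0833333 → 21 → v, 0.55727/0.0416667 → 13 → n; chars vn.
Extended square: 0.03623/0.00833333 → 4, 0.01560/0.00416667 → 3; chars 43.

CH29vn43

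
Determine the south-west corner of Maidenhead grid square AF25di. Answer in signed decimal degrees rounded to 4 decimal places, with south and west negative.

-34.6667, -175.7500

Field A=0, F=5: +0·20° lon, +5·10° lat → SW at lon -180°, lat -40°.
Square 2, 5: +2·2° lon, +5·1° lat → SW at lon -176°, lat -35°.
Subsquare d=3, i=8: +3·0.0833333° lon, +8·0.0416667° lat → SW at lon -175.75°, lat -34.6667°.
latitude -34.6667, longitude -175.7500.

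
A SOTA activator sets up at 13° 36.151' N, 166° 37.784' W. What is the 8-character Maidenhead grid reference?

AK63qo44

Offset from 180°W / 90°S: lon 13.37027°, lat 103.60252°.
Field (20°×10°, letters A–R): lon ⌊13.37027/20⌋ = 0 → A; lat ⌊103.60252/10⌋ = 10 → K.
Square (2°×1°, digits 0–9): lon ⌊13.37027/2⌋ = 6; lat ⌊3.60252/1⌋ = 3.
Subsquare (5′×2.5′, letters a–x): lon ⌊1.37027/0.0833333⌋ = 16 → q; lat ⌊0.60252/0.0416667⌋ = 14 → o.
Extended square (30″×15″, digits 0–9): lon ⌊0.03693/0.00833333⌋ = 4; lat ⌊0.01918/0.00416667⌋ = 4.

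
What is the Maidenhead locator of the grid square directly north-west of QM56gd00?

Longitude extended square 0; −1 → -1, wraps to 9, carry into subsquare.
Longitude subsquare g = 6; −1 → 5 = f.
Latitude extended square 0; +1 → 1.

QM56fd91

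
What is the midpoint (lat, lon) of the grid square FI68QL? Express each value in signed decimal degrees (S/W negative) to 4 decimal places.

-1.5208, -66.6250

Field F=5, I=8: +5·20° lon, +8·10° lat → SW at lon -80°, lat -10°.
Square 6, 8: +6·2° lon, +8·1° lat → SW at lon -68°, lat -2°.
Subsquare q=16, l=11: +16·0.0833333° lon, +11·0.0416667° lat → SW at lon -66.6667°, lat -1.54167°.
Cell spans 0.0833333° lon × 0.0416667° lat. Centre is SW corner plus half of each.
latitude -1.5208, longitude -66.6250.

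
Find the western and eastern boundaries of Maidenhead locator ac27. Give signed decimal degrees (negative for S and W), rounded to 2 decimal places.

Field A=0, C=2: +0·20° lon, +2·10° lat → SW at lon -180°, lat -70°.
Square 2, 7: +2·2° lon, +7·1° lat → SW at lon -176°, lat -63°.
Cell spans 2° lon × 1° lat.
west -176.00, east -174.00.

-176.00, -174.00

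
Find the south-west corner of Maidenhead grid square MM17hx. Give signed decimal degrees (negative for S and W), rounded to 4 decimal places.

37.9583, 62.5833

Field M=12, M=12: +12·20° lon, +12·10° lat → SW at lon 60°, lat 30°.
Square 1, 7: +1·2° lon, +7·1° lat → SW at lon 62°, lat 37°.
Subsquare h=7, x=23: +7·0.0833333° lon, +23·0.0416667° lat → SW at lon 62.5833°, lat 37.9583°.
latitude 37.9583, longitude 62.5833.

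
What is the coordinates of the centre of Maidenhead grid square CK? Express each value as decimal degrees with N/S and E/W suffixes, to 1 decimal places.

Field C=2, K=10: +2·20° lon, +10·10° lat → SW at lon -140°, lat 10°.
Cell spans 20° lon × 10° lat. Centre is SW corner plus half of each.
latitude 15.0° N, longitude 130.0° W.

15.0° N, 130.0° W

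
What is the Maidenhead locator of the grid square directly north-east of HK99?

Longitude square 9; +1 → 10, wraps to 0, carry into field.
Longitude field H = 7; +1 → 8 = I.
Latitude square 9; +1 → 10, wraps to 0, carry into field.
Latitude field K = 10; +1 → 11 = L.

IL00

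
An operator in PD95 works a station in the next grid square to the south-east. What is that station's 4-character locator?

QD04

Longitude square 9; +1 → 10, wraps to 0, carry into field.
Longitude field P = 15; +1 → 16 = Q.
Latitude square 5; −1 → 4.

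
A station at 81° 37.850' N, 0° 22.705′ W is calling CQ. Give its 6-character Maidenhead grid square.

IR91tp

Shift to the Maidenhead origin (180°W, 90°S): lon 179.6216, lat 171.6308.
Field: 179.6216/20 → 8 → I, 171.6308/10 → 17 → R; chars IR.
Square: 19.6216/2 → 9, 1.6308/1 → 1; chars 91.
Subsquare: 1.6216/0.0833333 → 19 → t, 0.6308/0.0416667 → 15 → p; chars tp.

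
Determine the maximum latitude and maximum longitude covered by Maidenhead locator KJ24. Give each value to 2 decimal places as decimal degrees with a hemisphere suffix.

5.00° N, 26.00° E

Field K=10, J=9: +10·20° lon, +9·10° lat → SW at lon 20°, lat 0°.
Square 2, 4: +2·2° lon, +4·1° lat → SW at lon 24°, lat 4°.
Cell spans 2° lon × 1° lat. NE corner is SW corner plus one full cell.
latitude 5.00° N, longitude 26.00° E.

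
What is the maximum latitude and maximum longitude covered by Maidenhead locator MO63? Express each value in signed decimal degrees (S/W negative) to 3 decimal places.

Field M=12, O=14: +12·20° lon, +14·10° lat → SW at lon 60°, lat 50°.
Square 6, 3: +6·2° lon, +3·1° lat → SW at lon 72°, lat 53°.
Cell spans 2° lon × 1° lat. NE corner is SW corner plus one full cell.
latitude 54.000, longitude 74.000.

54.000, 74.000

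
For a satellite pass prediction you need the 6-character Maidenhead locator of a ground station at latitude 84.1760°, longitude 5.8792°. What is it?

Shift to the Maidenhead origin (180°W, 90°S): lon 185.8792, lat 174.1760.
Field: 185.8792/20 → 9 → J, 174.1760/10 → 17 → R; chars JR.
Square: 5.8792/2 → 2, 4.1760/1 → 4; chars 24.
Subsquare: 1.8792/0.0833333 → 22 → w, 0.1760/0.0416667 → 4 → e; chars we.

JR24we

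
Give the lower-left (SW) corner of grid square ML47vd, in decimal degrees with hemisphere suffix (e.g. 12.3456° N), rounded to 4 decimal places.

27.1250° N, 69.7500° E

Field M=12, L=11: +12·20° lon, +11·10° lat → SW at lon 60°, lat 20°.
Square 4, 7: +4·2° lon, +7·1° lat → SW at lon 68°, lat 27°.
Subsquare v=21, d=3: +21·0.0833333° lon, +3·0.0416667° lat → SW at lon 69.75°, lat 27.125°.
latitude 27.1250° N, longitude 69.7500° E.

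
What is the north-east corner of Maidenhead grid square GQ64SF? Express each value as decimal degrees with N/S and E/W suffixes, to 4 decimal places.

74.2500° N, 46.4167° W

Field G=6, Q=16: +6·20° lon, +16·10° lat → SW at lon -60°, lat 70°.
Square 6, 4: +6·2° lon, +4·1° lat → SW at lon -48°, lat 74°.
Subsquare s=18, f=5: +18·0.0833333° lon, +5·0.0416667° lat → SW at lon -46.5°, lat 74.2083°.
Cell spans 0.0833333° lon × 0.0416667° lat. NE corner is SW corner plus one full cell.
latitude 74.2500° N, longitude 46.4167° W.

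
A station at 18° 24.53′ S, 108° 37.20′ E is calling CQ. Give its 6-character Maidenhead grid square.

OH41ho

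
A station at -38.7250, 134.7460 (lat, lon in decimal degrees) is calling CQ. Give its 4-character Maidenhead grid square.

PF71

Shift to the Maidenhead origin (180°W, 90°S): lon 314.75, lat 51.27.
Field: 314.75/20 → 15 → P, 51.27/10 → 5 → F; chars PF.
Square: 14.75/2 → 7, 1.27/1 → 1; chars 71.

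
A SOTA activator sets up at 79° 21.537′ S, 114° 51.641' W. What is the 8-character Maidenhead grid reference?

Add 180° to longitude and 90° to latitude: 65.13932, 10.64105.
Field (20°×10°, letters A–R): 65.13932/20 → 3 → D, 10.64105/10 → 1 → B; chars DB.
Square (2°×1°, digits 0–9): 5.13932/2 → 2, 0.64105/1 → 0; chars 20.
Subsquare (5′×2.5′, letters a–x): 1.13932/0.0833333 → 13 → n, 0.64105/0.0416667 → 15 → p; chars np.
Extended square (30″×15″, digits 0–9): 0.05598/0.00833333 → 6, 0.01605/0.00416667 → 3; chars 63.

DB20np63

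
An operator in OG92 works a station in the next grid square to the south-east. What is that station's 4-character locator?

Longitude square 9; +1 → 10, wraps to 0, carry into field.
Longitude field O = 14; +1 → 15 = P.
Latitude square 2; −1 → 1.

PG01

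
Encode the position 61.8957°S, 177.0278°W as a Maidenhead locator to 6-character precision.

AC18lc

Add 180° to longitude and 90° to latitude: 2.9722, 28.1043.
Field: lon ⌊2.9722/20⌋ = 0 → A; lat ⌊28.1043/10⌋ = 2 → C.
Square: lon ⌊2.9722/2⌋ = 1; lat ⌊8.1043/1⌋ = 8.
Subsquare: lon ⌊0.9722/0.0833333⌋ = 11 → l; lat ⌊0.1043/0.0416667⌋ = 2 → c.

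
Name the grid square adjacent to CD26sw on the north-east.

CD26tx

Longitude subsquare s = 18; +1 → 19 = t.
Latitude subsquare w = 22; +1 → 23 = x.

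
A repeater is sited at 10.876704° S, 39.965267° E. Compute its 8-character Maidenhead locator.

KH99xc59

Offset from 180°W / 90°S: lon 219.96527°, lat 79.12330°.
Field: lon ⌊219.96527/20⌋ = 10 → K; lat ⌊79.12330/10⌋ = 7 → H.
Square: lon ⌊19.96527/2⌋ = 9; lat ⌊9.12330/1⌋ = 9.
Subsquare: lon ⌊1.96527/0.0833333⌋ = 23 → x; lat ⌊0.12330/0.0416667⌋ = 2 → c.
Extended square: lon ⌊0.04860/0.00833333⌋ = 5; lat ⌊0.03996/0.00416667⌋ = 9.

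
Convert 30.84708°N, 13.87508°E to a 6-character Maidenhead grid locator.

JM60wu

Offset from 180°W / 90°S: lon 193.8751°, lat 120.8471°.
Field: 193.8751/20 → 9 → J, 120.8471/10 → 12 → M; chars JM.
Square: 13.8751/2 → 6, 0.8471/1 → 0; chars 60.
Subsquare: 1.8751/0.0833333 → 22 → w, 0.8471/0.0416667 → 20 → u; chars wu.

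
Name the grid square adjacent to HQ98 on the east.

IQ08

Longitude square 9; +1 → 10, wraps to 0, carry into field.
Longitude field H = 7; +1 → 8 = I.
The latitude characters are unchanged.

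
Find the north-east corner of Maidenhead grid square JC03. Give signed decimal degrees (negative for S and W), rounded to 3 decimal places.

-66.000, 2.000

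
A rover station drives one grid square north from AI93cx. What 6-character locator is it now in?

AI94ca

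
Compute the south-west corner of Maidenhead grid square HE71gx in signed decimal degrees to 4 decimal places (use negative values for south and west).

-48.0417, -25.5000

Field H=7, E=4: +7·20° lon, +4·10° lat → SW at lon -40°, lat -50°.
Square 7, 1: +7·2° lon, +1·1° lat → SW at lon -26°, lat -49°.
Subsquare g=6, x=23: +6·0.0833333° lon, +23·0.0416667° lat → SW at lon -25.5°, lat -48.0417°.
latitude -48.0417, longitude -25.5000.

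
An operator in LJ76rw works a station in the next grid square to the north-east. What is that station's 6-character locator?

Longitude subsquare r = 17; +1 → 18 = s.
Latitude subsquare w = 22; +1 → 23 = x.

LJ76sx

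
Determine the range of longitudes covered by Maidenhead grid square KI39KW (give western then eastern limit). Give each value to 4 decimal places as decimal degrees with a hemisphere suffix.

26.8333° E, 26.9167° E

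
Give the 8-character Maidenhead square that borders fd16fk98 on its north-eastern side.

Longitude extended square 9; +1 → 10, wraps to 0, carry into subsquare.
Longitude subsquare f = 5; +1 → 6 = g.
Latitude extended square 8; +1 → 9.

FD16gk09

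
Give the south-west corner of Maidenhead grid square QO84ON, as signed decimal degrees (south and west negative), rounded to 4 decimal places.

54.5417, 157.1667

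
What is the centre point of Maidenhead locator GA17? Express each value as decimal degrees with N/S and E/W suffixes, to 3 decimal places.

82.500° S, 57.000° W

Field G=6, A=0: +6·20° lon, +0·10° lat → SW at lon -60°, lat -90°.
Square 1, 7: +1·2° lon, +7·1° lat → SW at lon -58°, lat -83°.
Cell spans 2° lon × 1° lat. Centre is SW corner plus half of each.
latitude 82.500° S, longitude 57.000° W.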